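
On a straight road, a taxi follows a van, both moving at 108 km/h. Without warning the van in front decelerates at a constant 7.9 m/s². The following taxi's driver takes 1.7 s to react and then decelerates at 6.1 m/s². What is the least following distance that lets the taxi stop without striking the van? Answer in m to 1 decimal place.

108 km/h ÷ 3.6 = 30.0000 m/s.
Leader travels v²/(2a_L) = 900.000 / 15.800 = 56.962 m before stopping.
Follower covers v·t_r = 30.0000 × 1.7 = 51.000 m while reacting, then v²/(2a_F) = 900.000 / 12.200 = 73.770 m while braking, for a total of 51.000 + 73.770 = 124.770 m.
Since a_F ≤ a_L and the follower starts braking later, the follower is never slower than the leader, so the closest approach is when both have stopped.
Minimum gap = 124.770 − 56.962 = 67.808 m.

Minimum gap ≈ 67.8 m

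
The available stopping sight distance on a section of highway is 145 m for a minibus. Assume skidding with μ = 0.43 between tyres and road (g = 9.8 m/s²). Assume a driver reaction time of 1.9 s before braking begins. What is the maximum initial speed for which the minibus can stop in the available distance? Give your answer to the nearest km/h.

Maximum speed ≈ 100 km/h

a = μg = 0.43 × 9.8 = 4.214 m/s².
Stopping distance: v·t_r + v²/(2a) = 145 with t_r = 1.9 s and a = 4.214 m/s².
So v² + 16.013 v − 1222.06 = 0.
Positive root: v = −a·t_r + √((a·t_r)² + 2a·d) = −8.007 + √(64.112 + 1222.06) = 27.8562 m/s.
27.8562 m/s × 3.6 = 100.282 km/h.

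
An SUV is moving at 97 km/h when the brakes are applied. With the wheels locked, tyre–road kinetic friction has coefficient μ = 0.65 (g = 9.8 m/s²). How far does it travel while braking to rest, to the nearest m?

97 km/h ÷ 3.6 = 26.9444 m/s.
a = μg = 0.65 × 9.8 = 6.370 m/s².
Braking distance = v²/(2a) = 26.9444² / (2 × 6.370) = 726.001 / 12.740 = 56.986 m.

Braking distance ≈ 57 m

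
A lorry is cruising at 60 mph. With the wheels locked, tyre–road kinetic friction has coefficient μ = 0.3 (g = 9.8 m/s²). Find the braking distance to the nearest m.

Braking distance ≈ 122 m

60 mph × 0.44704 = 26.8224 m/s.
a = μg = 0.3 × 9.8 = 2.940 m/s².
Braking distance = v²/(2a) = 26.8224² / (2 × 2.940) = 719.441 / 5.880 = 122.354 m.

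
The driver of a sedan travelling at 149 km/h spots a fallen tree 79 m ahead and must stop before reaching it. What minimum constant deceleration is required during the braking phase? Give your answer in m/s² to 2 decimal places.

149 km/h ÷ 3.6 = 41.3889 m/s.
v² = 2a·d ⇒ a = v²/(2d) = 41.3889² / (2 × 79.000) = 1713.041 / 158.000 = 10.8420 m/s².

Required deceleration ≈ 10.84 m/s²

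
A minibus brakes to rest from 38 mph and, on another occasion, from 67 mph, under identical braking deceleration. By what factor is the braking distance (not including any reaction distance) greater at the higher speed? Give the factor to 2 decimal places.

Factor ≈ 3.11

Braking distance d = v²/(2a), so with a fixed, d ∝ v².
Factor = (67/38)² = 1.7632² = 3.1089.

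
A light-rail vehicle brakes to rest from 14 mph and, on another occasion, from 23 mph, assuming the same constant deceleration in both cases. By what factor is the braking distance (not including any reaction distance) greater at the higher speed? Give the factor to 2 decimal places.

Braking distance d = v²/(2a), so with a fixed, d ∝ v².
Factor = (23/14)² = 1.6429² = 2.6991.

Factor ≈ 2.70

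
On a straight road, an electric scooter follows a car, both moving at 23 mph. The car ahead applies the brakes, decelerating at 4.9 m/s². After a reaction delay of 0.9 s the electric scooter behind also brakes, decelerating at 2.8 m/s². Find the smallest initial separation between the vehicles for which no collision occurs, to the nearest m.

Minimum gap ≈ 17 m

23 mph × 0.44704 = 10.2819 m/s.
Leader travels v²/(2a_L) = 105.717 / 9.800 = 10.787 m before stopping.
Follower covers v·t_r = 10.2819 × 0.9 = 9.254 m while reacting, then v²/(2a_F) = 105.717 / 5.600 = 18.878 m while braking, for a total of 9.254 + 18.878 = 28.132 m.
Since a_F ≤ a_L and the follower starts braking later, the follower is never slower than the leader, so the closest approach is when both have stopped.
Minimum gap = 28.132 − 10.787 = 17.345 m.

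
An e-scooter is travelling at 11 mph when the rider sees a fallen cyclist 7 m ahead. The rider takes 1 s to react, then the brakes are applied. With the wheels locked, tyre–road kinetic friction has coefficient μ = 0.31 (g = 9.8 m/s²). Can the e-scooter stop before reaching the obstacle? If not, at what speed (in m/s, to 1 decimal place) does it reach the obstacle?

No — it strikes the obstacle at 3.4 m/s

11 mph × 0.44704 = 4.9174 m/s.
a = μg = 0.31 × 9.8 = 3.038 m/s².
Reaction distance = 4.9174 × 1 = 4.917 m.
Braking distance needed to stop: v²/(2a) = 24.181 / 6.076 = 3.980 m, so total needed = 4.917 + 3.980 = 8.897 m > 7 m — it cannot stop.
Distance remaining when braking begins: 7 − 4.917 = 2.083 m.
v² = v₀² − 2a·d = 24.181 − 2 × 3.038 × 2.083 = 11.525 m²/s².
v = √11.525 = 3.395 m/s.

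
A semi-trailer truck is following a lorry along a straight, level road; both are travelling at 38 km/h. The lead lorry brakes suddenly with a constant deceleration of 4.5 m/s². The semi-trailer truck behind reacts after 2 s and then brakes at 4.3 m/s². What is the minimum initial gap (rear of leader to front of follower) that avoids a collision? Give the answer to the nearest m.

Minimum gap ≈ 22 m

38 km/h ÷ 3.6 = 10.5556 m/s.
Leader travels v²/(2a_L) = 111.421 / 9.000 = 12.380 m before stopping.
Follower covers v·t_r = 10.5556 × 2 = 21.111 m while reacting, then v²/(2a_F) = 111.421 / 8.600 = 12.956 m while braking, for a total of 21.111 + 12.956 = 34.067 m.
Since a_F ≤ a_L and the follower starts braking later, the follower is never slower than the leader, so the closest approach is when both have stopped.
Minimum gap = 34.067 − 12.380 = 21.687 m.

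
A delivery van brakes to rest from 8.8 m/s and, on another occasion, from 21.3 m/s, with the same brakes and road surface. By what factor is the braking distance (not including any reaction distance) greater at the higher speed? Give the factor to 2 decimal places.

Factor ≈ 5.86

Braking distance d = v²/(2a), so with a fixed, d ∝ v².
Factor = (21.3/8.8)² = 2.4205² = 5.8588.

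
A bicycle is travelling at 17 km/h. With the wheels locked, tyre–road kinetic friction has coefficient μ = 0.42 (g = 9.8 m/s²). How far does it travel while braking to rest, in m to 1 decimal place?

17 km/h ÷ 3.6 = 4.7222 m/s.
a = μg = 0.42 × 9.8 = 4.116 m/s².
Braking distance = v²/(2a) = 4.7222² / (2 × 4.116) = 22.299 / 8.232 = 2.709 m.

Braking distance ≈ 2.7 m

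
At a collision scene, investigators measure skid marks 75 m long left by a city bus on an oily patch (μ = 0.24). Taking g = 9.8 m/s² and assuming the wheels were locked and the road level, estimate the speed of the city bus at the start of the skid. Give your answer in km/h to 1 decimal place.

Initial speed ≈ 67.6 km/h

Deceleration a = μg = 0.24 × 9.8 = 2.352 m/s².
v = √(2a·d) = √(2 × 2.352 × 75) = √352.800 = 18.7830 m/s.
= 18.7830 × 3.6 = 67.619 km/h.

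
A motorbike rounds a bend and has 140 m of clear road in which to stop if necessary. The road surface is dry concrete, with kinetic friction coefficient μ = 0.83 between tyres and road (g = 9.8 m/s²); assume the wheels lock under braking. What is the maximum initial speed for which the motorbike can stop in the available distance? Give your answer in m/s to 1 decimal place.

a = μg = 0.83 × 9.8 = 8.134 m/s².
v²/(2a) = d ⇒ v = √(2 × 8.134 × 140) = √2277.52 = 47.7234 m/s.

Maximum speed ≈ 47.7 m/s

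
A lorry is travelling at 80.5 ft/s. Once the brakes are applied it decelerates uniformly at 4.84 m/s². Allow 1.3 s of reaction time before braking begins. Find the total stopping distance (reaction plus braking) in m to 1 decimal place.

80.5 ft/s × 0.3048 = 24.5364 m/s.
Reaction distance = v·t_r = 24.5364 × 1.3 = 31.897 m.
Braking distance = v²/(2a) = 24.5364² / (2 × 4.840) = 602.035 / 9.680 = 62.194 m.
Total = 31.897 + 62.194 = 94.091 m.

Total stopping distance ≈ 94.1 m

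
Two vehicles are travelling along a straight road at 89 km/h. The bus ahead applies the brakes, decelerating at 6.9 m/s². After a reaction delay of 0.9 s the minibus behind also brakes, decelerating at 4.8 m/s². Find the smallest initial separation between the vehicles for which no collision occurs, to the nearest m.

Minimum gap ≈ 42 m

89 km/h ÷ 3.6 = 24.7222 m/s.
Leader travels v²/(2a_L) = 611.187 / 13.800 = 44.289 m before stopping.
Follower covers v·t_r = 24.7222 × 0.9 = 22.250 m while reacting, then v²/(2a_F) = 611.187 / 9.600 = 63.665 m while braking, for a total of 22.250 + 63.665 = 85.915 m.
Since a_F ≤ a_L and the follower starts braking later, the follower is never slower than the leader, so the closest approach is when both have stopped.
Minimum gap = 85.915 − 44.289 = 41.626 m.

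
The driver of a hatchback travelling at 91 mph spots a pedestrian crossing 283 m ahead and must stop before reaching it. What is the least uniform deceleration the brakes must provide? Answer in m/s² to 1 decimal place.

91 mph × 0.44704 = 40.6806 m/s.
v² = 2a·d ⇒ a = v²/(2d) = 40.6806² / (2 × 283.000) = 1654.911 / 566.000 = 2.9239 m/s².

Required deceleration ≈ 2.9 m/s²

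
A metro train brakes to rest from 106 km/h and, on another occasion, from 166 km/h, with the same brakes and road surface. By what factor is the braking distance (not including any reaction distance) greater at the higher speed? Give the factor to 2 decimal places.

Braking distance d = v²/(2a), so with a fixed, d ∝ v².
Factor = (166/106)² = 1.5660² = 2.4524.

Factor ≈ 2.45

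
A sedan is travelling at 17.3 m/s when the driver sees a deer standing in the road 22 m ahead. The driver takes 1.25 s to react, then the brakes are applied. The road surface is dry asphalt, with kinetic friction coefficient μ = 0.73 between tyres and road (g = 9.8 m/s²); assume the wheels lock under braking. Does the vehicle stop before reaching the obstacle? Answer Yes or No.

No

a = μg = 0.73 × 9.8 = 7.154 m/s².
Reaction distance = 17.3000 × 1.25 = 21.625 m.
Braking distance = v²/(2a) = 299.290 / 14.308 = 20.918 m.
Total stopping distance = 21.625 + 20.918 = 42.543 m, vs 22 m available — it cannot stop in time and overshoots by 42.543 − 22 = 20.543 m.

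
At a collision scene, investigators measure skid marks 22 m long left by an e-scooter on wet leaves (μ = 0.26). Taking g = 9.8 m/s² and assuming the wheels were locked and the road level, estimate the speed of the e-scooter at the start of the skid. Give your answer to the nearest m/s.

Initial speed ≈ 11 m/s

Deceleration a = μg = 0.26 × 9.8 = 2.548 m/s².
v = √(2a·d) = √(2 × 2.548 × 22) = √112.112 = 10.5883 m/s.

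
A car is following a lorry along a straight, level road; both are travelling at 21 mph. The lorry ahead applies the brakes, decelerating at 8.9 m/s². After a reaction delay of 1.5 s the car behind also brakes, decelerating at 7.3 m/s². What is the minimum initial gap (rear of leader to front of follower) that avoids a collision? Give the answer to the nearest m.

Minimum gap ≈ 15 m

21 mph × 0.44704 = 9.3878 m/s.
Leader travels v²/(2a_L) = 88.131 / 17.800 = 4.951 m before stopping.
Follower covers v·t_r = 9.3878 × 1.5 = 14.082 m while reacting, then v²/(2a_F) = 88.131 / 14.600 = 6.036 m while braking, for a total of 14.082 + 6.036 = 20.118 m.
Since a_F ≤ a_L and the follower starts braking later, the follower is never slower than the leader, so the closest approach is when both have stopped.
Minimum gap = 20.118 − 4.951 = 15.167 m.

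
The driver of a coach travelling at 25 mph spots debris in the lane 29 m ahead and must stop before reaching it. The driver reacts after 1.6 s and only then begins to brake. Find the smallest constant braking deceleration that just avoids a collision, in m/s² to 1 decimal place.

Required deceleration ≈ 5.6 m/s²

25 mph × 0.44704 = 11.1760 m/s.
Distance covered during reaction = 11.1760 × 1.6 = 17.882 m.
Distance available for braking: 29 − 17.882 = 11.118 m.
v² = 2a·d ⇒ a = v²/(2d) = 11.1760² / (2 × 11.118) = 124.903 / 22.236 = 5.6172 m/s².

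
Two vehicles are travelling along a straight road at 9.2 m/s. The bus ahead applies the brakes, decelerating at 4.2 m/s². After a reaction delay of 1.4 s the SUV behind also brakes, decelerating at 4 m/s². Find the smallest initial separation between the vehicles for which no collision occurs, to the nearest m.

Minimum gap ≈ 13 m

Leader travels v²/(2a_L) = 84.640 / 8.400 = 10.076 m before stopping.
Follower covers v·t_r = 9.2000 × 1.4 = 12.880 m while reacting, then v²/(2a_F) = 84.640 / 8.000 = 10.580 m while braking, for a total of 12.880 + 10.580 = 23.460 m.
Since a_F ≤ a_L and the follower starts braking later, the follower is never slower than the leader, so the closest approach is when both have stopped.
Minimum gap = 23.460 − 10.076 = 13.384 m.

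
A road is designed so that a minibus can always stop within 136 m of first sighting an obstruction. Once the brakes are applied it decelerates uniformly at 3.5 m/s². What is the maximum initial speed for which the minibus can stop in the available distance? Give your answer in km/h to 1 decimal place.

v²/(2a) = d ⇒ v = √(2 × 3.500 × 136) = √952.00 = 30.8545 m/s.
30.8545 m/s × 3.6 = 111.076 km/h.

Maximum speed ≈ 111.1 km/h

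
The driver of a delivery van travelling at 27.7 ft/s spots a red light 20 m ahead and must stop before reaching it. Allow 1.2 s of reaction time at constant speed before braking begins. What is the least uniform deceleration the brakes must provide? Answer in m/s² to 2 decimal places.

Required deceleration ≈ 3.61 m/s²

27.7 ft/s × 0.3048 = 8.4430 m/s.
Distance covered during reaction = 8.4430 × 1.2 = 10.132 m.
Distance available for braking: 20 − 10.132 = 9.868 m.
v² = 2a·d ⇒ a = v²/(2d) = 8.4430² / (2 × 9.868) = 71.284 / 19.736 = 3.6119 m/s².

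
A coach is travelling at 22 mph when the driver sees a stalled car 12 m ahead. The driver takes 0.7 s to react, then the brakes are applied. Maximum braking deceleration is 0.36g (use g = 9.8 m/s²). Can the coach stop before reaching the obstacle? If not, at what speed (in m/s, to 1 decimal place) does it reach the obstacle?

22 mph × 0.44704 = 9.8349 m/s.
a = 0.36 × 9.8 = 3.528 m/s².
Reaction distance = 9.8349 × 0.7 = 6.884 m.
Braking distance needed to stop: v²/(2a) = 96.725 / 7.056 = 13.708 m, so total needed = 6.884 + 13.708 = 20.592 m > 12 m — it cannot stop.
Distance remaining when braking begins: 12 − 6.884 = 5.116 m.
v² = v₀² − 2a·d = 96.725 − 2 × 3.528 × 5.116 = 60.627 m²/s².
v = √60.627 = 7.786 m/s.

No — it strikes the obstacle at 7.8 m/s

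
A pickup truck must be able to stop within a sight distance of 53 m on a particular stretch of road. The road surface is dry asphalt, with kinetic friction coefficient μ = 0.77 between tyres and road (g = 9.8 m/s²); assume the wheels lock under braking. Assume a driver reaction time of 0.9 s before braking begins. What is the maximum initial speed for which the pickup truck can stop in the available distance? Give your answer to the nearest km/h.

Maximum speed ≈ 80 km/h

a = μg = 0.77 × 9.8 = 7.546 m/s².
Stopping distance: v·t_r + v²/(2a) = 53 with t_r = 0.9 s and a = 7.546 m/s².
So v² + 13.583 v − 799.88 = 0.
Positive root: v = −a·t_r + √((a·t_r)² + 2a·d) = −6.791 + √(46.118 + 799.88) = 22.2950 m/s.
22.2950 m/s × 3.6 = 80.262 km/h.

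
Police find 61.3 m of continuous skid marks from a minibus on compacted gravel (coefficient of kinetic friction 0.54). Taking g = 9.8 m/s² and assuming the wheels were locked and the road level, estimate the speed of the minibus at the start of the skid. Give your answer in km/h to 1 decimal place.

Initial speed ≈ 91.7 km/h

Deceleration a = μg = 0.54 × 9.8 = 5.292 m/s².
v = √(2a·d) = √(2 × 5.292 × 61.3) = √648.799 = 25.4715 m/s.
= 25.4715 × 3.6 = 91.697 km/h.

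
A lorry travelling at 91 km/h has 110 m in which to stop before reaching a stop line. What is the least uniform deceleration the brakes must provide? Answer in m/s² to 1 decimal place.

91 km/h ÷ 3.6 = 25.2778 m/s.
v² = 2a·d ⇒ a = v²/(2d) = 25.2778² / (2 × 110.000) = 638.967 / 220.000 = 2.9044 m/s².

Required deceleration ≈ 2.9 m/s²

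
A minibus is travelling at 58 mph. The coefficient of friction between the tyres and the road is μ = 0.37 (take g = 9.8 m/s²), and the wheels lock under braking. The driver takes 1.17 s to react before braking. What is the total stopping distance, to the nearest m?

58 mph × 0.44704 = 25.9283 m/s.
a = μg = 0.37 × 9.8 = 3.626 m/s².
Reaction distance = v·t_r = 25.9283 × 1.17 = 30.336 m.
Braking distance = v²/(2a) = 25.9283² / (2 × 3.626) = 672.277 / 7.252 = 92.702 m.
Total = 30.336 + 92.702 = 123.038 m.

Total stopping distance ≈ 123 m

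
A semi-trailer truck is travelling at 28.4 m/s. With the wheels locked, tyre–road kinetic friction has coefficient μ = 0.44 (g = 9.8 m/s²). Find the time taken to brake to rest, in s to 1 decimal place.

Braking time ≈ 6.6 s

a = μg = 0.44 × 9.8 = 4.312 m/s².
Braking time = v/a = 28.4000 / 4.312 = 6.586 s.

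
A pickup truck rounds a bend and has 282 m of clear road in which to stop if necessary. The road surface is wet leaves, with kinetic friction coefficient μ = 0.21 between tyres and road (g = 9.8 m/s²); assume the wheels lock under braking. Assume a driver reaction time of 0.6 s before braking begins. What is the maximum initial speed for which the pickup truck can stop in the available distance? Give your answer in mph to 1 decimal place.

Maximum speed ≈ 73.5 mph

a = μg = 0.21 × 9.8 = 2.058 m/s².
Stopping distance: v·t_r + v²/(2a) = 282 with t_r = 0.6 s and a = 2.058 m/s².
So v² + 2.470 v − 1160.71 = 0.
Positive root: v = −a·t_r + √((a·t_r)² + 2a·d) = −1.235 + √(1.525 + 1160.71) = 32.8566 m/s.
32.8566 m/s ÷ 0.44704 = 73.498 mph.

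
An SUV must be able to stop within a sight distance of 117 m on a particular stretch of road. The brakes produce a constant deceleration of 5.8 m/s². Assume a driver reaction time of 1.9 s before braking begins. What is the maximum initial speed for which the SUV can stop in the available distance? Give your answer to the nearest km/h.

Maximum speed ≈ 99 km/h

Stopping distance: v·t_r + v²/(2a) = 117 with t_r = 1.9 s and a = 5.800 m/s².
So v² + 22.040 v − 1357.20 = 0.
Positive root: v = −a·t_r + √((a·t_r)² + 2a·d) = −11.020 + √(121.440 + 1357.20) = 27.4331 m/s.
27.4331 m/s × 3.6 = 98.759 km/h.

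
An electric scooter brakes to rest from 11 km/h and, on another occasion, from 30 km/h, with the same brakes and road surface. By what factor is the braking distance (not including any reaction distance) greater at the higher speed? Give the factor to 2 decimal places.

Factor ≈ 7.44

Braking distance d = v²/(2a), so with a fixed, d ∝ v².
Factor = (30/11)² = 2.7273² = 7.4382.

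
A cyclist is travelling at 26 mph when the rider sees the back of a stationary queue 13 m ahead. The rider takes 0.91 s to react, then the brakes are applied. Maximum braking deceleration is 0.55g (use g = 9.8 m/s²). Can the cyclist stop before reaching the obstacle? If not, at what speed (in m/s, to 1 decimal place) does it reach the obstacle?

26 mph × 0.44704 = 11.6230 m/s.
a = 0.55 × 9.8 = 5.390 m/s².
Reaction distance = 11.6230 × 0.91 = 10.577 m.
Braking distance needed to stop: v²/(2a) = 135.094 / 10.780 = 12.532 m, so total needed = 10.577 + 12.532 = 23.109 m > 13 m — it cannot stop.
Distance remaining when braking begins: 13 − 10.577 = 2.423 m.
v² = v₀² − 2a·d = 135.094 − 2 × 5.390 × 2.423 = 108.974 m²/s².
v = √108.974 = 10.439 m/s.

No — it strikes the obstacle at 10.4 m/s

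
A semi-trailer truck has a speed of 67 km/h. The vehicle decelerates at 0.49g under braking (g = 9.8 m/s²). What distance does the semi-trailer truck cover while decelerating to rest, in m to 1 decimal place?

Braking distance ≈ 36.1 m

67 km/h ÷ 3.6 = 18.6111 m/s.
a = 0.49 × 9.8 = 4.802 m/s².
Braking distance = v²/(2a) = 18.6111² / (2 × 4.802) = 346.373 / 9.604 = 36.065 m.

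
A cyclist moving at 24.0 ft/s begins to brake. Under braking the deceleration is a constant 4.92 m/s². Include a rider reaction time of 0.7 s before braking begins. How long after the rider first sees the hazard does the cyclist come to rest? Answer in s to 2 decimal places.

Total time ≈ 2.19 s

24 ft/s × 0.3048 = 7.3152 m/s.
Braking time = v/a = 7.3152 / 4.920 = 1.487 s.
Total = 0.7 + 1.487 = 2.187 s.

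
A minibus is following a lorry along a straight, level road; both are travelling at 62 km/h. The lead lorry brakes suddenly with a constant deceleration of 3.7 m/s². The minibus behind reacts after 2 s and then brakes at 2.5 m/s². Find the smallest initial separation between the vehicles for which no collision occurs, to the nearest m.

62 km/h ÷ 3.6 = 17.2222 m/s.
Leader travels v²/(2a_L) = 296.604 / 7.400 = 40.082 m before stopping.
Follower covers v·t_r = 17.2222 × 2 = 34.444 m while reacting, then v²/(2a_F) = 296.604 / 5.000 = 59.321 m while braking, for a total of 34.444 + 59.321 = 93.765 m.
Since a_F ≤ a_L and the follower starts braking later, the follower is never slower than the leader, so the closest approach is when both have stopped.
Minimum gap = 93.765 − 40.082 = 53.683 m.

Minimum gap ≈ 54 m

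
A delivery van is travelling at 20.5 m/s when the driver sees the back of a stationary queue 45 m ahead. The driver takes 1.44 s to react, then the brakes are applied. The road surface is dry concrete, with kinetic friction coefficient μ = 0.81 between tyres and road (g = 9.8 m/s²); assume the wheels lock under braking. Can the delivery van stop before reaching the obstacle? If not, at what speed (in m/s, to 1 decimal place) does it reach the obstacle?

a = μg = 0.81 × 9.8 = 7.938 m/s².
Reaction distance = 20.5000 × 1.44 = 29.520 m.
Braking distance needed to stop: v²/(2a) = 420.250 / 15.876 = 26.471 m, so total needed = 29.520 + 26.471 = 55.991 m > 45 m — it cannot stop.
Distance remaining when braking begins: 45 − 29.520 = 15.480 m.
v² = v₀² − 2a·d = 420.250 − 2 × 7.938 × 15.480 = 174.490 m²/s².
v = √174.490 = 13.209 m/s.

No — it strikes the obstacle at 13.2 m/s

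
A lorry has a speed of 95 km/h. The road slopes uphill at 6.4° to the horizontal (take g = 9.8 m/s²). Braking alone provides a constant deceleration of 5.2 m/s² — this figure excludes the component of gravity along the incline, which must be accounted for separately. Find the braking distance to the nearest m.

95 km/h ÷ 3.6 = 26.3889 m/s.
Gravity along the uphill slope adds to the braking deceleration: a_eff = 5.200 + 9.8·sin 6.4° = 5.200 + 1.092 = 6.292 m/s².
Braking distance = v²/(2a) = 26.3889² / (2 × 6.292) = 696.374 / 12.584 = 55.338 m.

Braking distance ≈ 55 m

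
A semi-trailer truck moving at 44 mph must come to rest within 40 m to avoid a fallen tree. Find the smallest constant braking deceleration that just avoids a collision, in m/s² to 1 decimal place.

44 mph × 0.44704 = 19.6698 m/s.
v² = 2a·d ⇒ a = v²/(2d) = 19.6698² / (2 × 40.000) = 386.901 / 80.000 = 4.8363 m/s².

Required deceleration ≈ 4.8 m/s²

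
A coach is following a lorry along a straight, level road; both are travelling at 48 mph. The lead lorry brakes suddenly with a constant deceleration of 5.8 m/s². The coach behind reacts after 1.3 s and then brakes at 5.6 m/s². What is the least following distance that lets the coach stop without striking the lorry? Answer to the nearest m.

48 mph × 0.44704 = 21.4579 m/s.
Leader travels v²/(2a_L) = 460.441 / 11.600 = 39.693 m before stopping.
Follower covers v·t_r = 21.4579 × 1.3 = 27.895 m while reacting, then v²/(2a_F) = 460.441 / 11.200 = 41.111 m while braking, for a total of 27.895 + 41.111 = 69.006 m.
Since a_F ≤ a_L and the follower starts braking later, the follower is never slower than the leader, so the closest approach is when both have stopped.
Minimum gap = 69.006 − 39.693 = 29.313 m.

Minimum gap ≈ 29 m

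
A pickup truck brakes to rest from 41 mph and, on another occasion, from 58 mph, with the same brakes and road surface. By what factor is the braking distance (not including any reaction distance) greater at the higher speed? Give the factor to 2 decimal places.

Braking distance d = v²/(2a), so with a fixed, d ∝ v².
Factor = (58/41)² = 1.4146² = 2.0011.

Factor ≈ 2.00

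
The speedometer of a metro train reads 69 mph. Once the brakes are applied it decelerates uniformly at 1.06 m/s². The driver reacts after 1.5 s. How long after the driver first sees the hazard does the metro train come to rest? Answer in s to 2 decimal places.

69 mph × 0.44704 = 30.8458 m/s.
Braking time = v/a = 30.8458 / 1.060 = 29.100 s.
Total = 1.5 + 29.100 = 30.600 s.

Total time ≈ 30.60 s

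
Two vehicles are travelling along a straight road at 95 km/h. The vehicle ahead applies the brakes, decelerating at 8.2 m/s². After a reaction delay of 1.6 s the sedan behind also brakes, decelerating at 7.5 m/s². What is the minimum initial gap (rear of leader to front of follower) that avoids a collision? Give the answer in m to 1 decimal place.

Minimum gap ≈ 46.2 m

95 km/h ÷ 3.6 = 26.3889 m/s.
Leader travels v²/(2a_L) = 696.374 / 16.400 = 42.462 m before stopping.
Follower covers v·t_r = 26.3889 × 1.6 = 42.222 m while reacting, then v²/(2a_F) = 696.374 / 15.000 = 46.425 m while braking, for a total of 42.222 + 46.425 = 88.647 m.
Since a_F ≤ a_L and the follower starts braking later, the follower is never slower than the leader, so the closest approach is when both have stopped.
Minimum gap = 88.647 − 42.462 = 46.185 m.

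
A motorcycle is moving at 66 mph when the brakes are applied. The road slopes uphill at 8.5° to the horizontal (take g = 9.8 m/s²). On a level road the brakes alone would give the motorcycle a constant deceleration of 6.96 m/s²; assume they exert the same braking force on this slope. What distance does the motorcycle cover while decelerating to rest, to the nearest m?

Braking distance ≈ 52 m

66 mph × 0.44704 = 29.5046 m/s.
Gravity along the uphill slope adds to the braking deceleration: a_eff = 6.960 + 9.8·sin 8.5° = 6.960 + 1.449 = 8.409 m/s².
Braking distance = v²/(2a) = 29.5046² / (2 × 8.409) = 870.521 / 16.818 = 51.761 m.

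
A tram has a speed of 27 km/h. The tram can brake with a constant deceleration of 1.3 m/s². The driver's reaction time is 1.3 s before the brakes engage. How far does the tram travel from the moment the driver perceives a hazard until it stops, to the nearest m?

Total stopping distance ≈ 31 m

27 km/h ÷ 3.6 = 7.5000 m/s.
Reaction distance = v·t_r = 7.5000 × 1.3 = 9.750 m.
Braking distance = v²/(2a) = 7.5000² / (2 × 1.300) = 56.250 / 2.600 = 21.635 m.
Total = 9.750 + 21.635 = 31.385 m.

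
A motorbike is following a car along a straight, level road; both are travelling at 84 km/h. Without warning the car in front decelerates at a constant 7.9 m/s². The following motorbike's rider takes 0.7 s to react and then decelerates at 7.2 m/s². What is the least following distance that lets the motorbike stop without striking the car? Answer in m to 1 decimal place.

Minimum gap ≈ 19.7 m

84 km/h ÷ 3.6 = 23.3333 m/s.
Leader travels v²/(2a_L) = 544.443 / 15.800 = 34.458 m before stopping.
Follower covers v·t_r = 23.3333 × 0.7 = 16.333 m while reacting, then v²/(2a_F) = 544.443 / 14.400 = 37.809 m while braking, for a total of 16.333 + 37.809 = 54.142 m.
Since a_F ≤ a_L and the follower starts braking later, the follower is never slower than the leader, so the closest approach is when both have stopped.
Minimum gap = 54.142 − 34.458 = 19.684 m.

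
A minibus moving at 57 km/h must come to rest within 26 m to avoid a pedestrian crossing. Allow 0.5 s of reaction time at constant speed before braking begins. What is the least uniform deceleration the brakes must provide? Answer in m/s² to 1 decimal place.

Required deceleration ≈ 6.9 m/s²

57 km/h ÷ 3.6 = 15.8333 m/s.
Distance covered during reaction = 15.8333 × 0.5 = 7.917 m.
Distance available for braking: 26 − 7.917 = 18.083 m.
v² = 2a·d ⇒ a = v²/(2d) = 15.8333² / (2 × 18.083) = 250.693 / 36.166 = 6.9317 m/s².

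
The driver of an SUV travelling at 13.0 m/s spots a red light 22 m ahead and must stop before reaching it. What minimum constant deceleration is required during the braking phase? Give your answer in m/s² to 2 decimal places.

v² = 2a·d ⇒ a = v²/(2d) = 13.0000² / (2 × 22.000) = 169.000 / 44.000 = 3.8409 m/s².

Required deceleration ≈ 3.84 m/s²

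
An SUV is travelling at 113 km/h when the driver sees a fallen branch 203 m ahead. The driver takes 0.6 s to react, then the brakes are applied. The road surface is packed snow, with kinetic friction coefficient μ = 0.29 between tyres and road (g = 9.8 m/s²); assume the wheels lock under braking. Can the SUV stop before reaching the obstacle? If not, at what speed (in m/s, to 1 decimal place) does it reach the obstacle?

Yes — it stops about 10.8 m short of the obstacle, so it never reaches it

113 km/h ÷ 3.6 = 31.3889 m/s.
a = μg = 0.29 × 9.8 = 2.842 m/s².
Reaction distance = 31.3889 × 0.6 = 18.833 m.
Braking distance = v²/(2a) = 985.263 / 5.684 = 173.340 m.
Total stopping distance = 18.833 + 173.340 = 192.173 m, vs 203 m available — it stops with 203 − 192.173 = 10.827 m to spare.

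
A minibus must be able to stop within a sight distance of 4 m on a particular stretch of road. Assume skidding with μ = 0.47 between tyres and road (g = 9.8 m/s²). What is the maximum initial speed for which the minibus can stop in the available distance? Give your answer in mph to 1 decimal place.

a = μg = 0.47 × 9.8 = 4.606 m/s².
v²/(2a) = d ⇒ v = √(2 × 4.606 × 4) = √36.85 = 6.0704 m/s.
6.0704 m/s ÷ 0.44704 = 13.579 mph.

Maximum speed ≈ 13.6 mph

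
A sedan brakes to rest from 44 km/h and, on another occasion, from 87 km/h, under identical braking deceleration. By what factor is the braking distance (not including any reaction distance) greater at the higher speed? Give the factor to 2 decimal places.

Factor ≈ 3.91

Braking distance d = v²/(2a), so with a fixed, d ∝ v².
Factor = (87/44)² = 1.9773² = 3.9097.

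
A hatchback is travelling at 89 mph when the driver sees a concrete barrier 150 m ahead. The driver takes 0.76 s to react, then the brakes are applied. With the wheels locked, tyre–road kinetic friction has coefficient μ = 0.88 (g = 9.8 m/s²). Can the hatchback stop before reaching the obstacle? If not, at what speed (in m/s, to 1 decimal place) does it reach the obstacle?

89 mph × 0.44704 = 39.7866 m/s.
a = μg = 0.88 × 9.8 = 8.624 m/s².
Reaction distance = 39.7866 × 0.76 = 30.238 m.
Braking distance = v²/(2a) = 1582.974 / 17.248 = 91.777 m.
Total stopping distance = 30.238 + 91.777 = 122.015 m, vs 150 m available — it stops with 150 − 122.015 = 27.985 m to spare.

Yes — it stops about 28.0 m short of the obstacle, so it never reaches it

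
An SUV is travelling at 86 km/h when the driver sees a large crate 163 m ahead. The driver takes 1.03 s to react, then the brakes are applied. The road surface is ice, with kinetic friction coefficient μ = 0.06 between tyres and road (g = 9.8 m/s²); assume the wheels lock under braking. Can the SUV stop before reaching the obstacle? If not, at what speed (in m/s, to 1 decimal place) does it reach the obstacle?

No — it strikes the obstacle at 20.2 m/s

86 km/h ÷ 3.6 = 23.8889 m/s.
a = μg = 0.06 × 9.8 = 0.588 m/s².
Reaction distance = 23.8889 × 1.03 = 24.606 m.
Braking distance needed to stop: v²/(2a) = 570.680 / 1.176 = 485.272 m, so total needed = 24.606 + 485.272 = 509.878 m > 163 m — it cannot stop.
Distance remaining when braking begins: 163 − 24.606 = 138.394 m.
v² = v₀² − 2a·d = 570.680 − 2 × 0.588 × 138.394 = 407.929 m²/s².
v = √407.929 = 20.197 m/s.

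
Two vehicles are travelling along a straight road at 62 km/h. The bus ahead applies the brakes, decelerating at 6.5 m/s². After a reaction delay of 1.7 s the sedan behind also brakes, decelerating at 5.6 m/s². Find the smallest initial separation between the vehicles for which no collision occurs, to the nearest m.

Minimum gap ≈ 33 m

62 km/h ÷ 3.6 = 17.2222 m/s.
Leader travels v²/(2a_L) = 296.604 / 13.000 = 22.816 m before stopping.
Follower covers v·t_r = 17.2222 × 1.7 = 29.278 m while reacting, then v²/(2a_F) = 296.604 / 11.200 = 26.483 m while braking, for a total of 29.278 + 26.483 = 55.761 m.
Since a_F ≤ a_L and the follower starts braking later, the follower is never slower than the leader, so the closest approach is when both have stopped.
Minimum gap = 55.761 − 22.816 = 32.945 m.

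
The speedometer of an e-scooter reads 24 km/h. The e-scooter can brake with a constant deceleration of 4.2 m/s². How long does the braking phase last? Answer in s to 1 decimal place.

Braking time ≈ 1.6 s

24 km/h ÷ 3.6 = 6.6667 m/s.
Braking time = v/a = 6.6667 / 4.200 = 1.587 s.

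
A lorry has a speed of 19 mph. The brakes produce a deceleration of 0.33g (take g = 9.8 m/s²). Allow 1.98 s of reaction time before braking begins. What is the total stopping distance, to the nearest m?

Total stopping distance ≈ 28 m

19 mph × 0.44704 = 8.4938 m/s.
a = 0.33 × 9.8 = 3.234 m/s².
Reaction distance = v·t_r = 8.4938 × 1.98 = 16.818 m.
Braking distance = v²/(2a) = 8.4938² / (2 × 3.234) = 72.145 / 6.468 = 11.154 m.
Total = 16.818 + 11.154 = 27.972 m.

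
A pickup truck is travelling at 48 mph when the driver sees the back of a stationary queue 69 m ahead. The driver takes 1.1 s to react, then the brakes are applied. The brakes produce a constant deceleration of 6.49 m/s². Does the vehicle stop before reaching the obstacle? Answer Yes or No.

Yes

48 mph × 0.44704 = 21.4579 m/s.
Reaction distance = 21.4579 × 1.1 = 23.604 m.
Braking distance = v²/(2a) = 460.441 / 12.980 = 35.473 m.
Total stopping distance = 23.604 + 35.473 = 59.077 m, vs 69 m available — it stops with 69 − 59.077 = 9.923 m to spare.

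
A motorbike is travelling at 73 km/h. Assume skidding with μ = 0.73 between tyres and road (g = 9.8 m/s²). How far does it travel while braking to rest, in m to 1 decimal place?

73 km/h ÷ 3.6 = 20.2778 m/s.
a = μg = 0.73 × 9.8 = 7.154 m/s².
Braking distance = v²/(2a) = 20.2778² / (2 × 7.154) = 411.189 / 14.308 = 28.738 m.

Braking distance ≈ 28.7 m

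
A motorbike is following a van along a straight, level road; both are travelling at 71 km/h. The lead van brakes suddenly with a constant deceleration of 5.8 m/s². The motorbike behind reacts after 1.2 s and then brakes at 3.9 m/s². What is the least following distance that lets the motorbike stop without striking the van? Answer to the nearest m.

71 km/h ÷ 3.6 = 19.7222 m/s.
Leader travels v²/(2a_L) = 388.965 / 11.600 = 33.531 m before stopping.
Follower covers v·t_r = 19.7222 × 1.2 = 23.667 m while reacting, then v²/(2a_F) = 388.965 / 7.800 = 49.867 m while braking, for a total of 23.667 + 49.867 = 73.534 m.
Since a_F ≤ a_L and the follower starts braking later, the follower is never slower than the leader, so the closest approach is when both have stopped.
Minimum gap = 73.534 − 33.531 = 40.003 m.

Minimum gap ≈ 40 m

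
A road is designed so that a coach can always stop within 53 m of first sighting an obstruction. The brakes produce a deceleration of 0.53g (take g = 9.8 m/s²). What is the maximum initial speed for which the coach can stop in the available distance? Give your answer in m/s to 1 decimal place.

Maximum speed ≈ 23.5 m/s

a = 0.53 × 9.8 = 5.194 m/s².
v²/(2a) = d ⇒ v = √(2 × 5.194 × 53) = √550.56 = 23.4640 m/s.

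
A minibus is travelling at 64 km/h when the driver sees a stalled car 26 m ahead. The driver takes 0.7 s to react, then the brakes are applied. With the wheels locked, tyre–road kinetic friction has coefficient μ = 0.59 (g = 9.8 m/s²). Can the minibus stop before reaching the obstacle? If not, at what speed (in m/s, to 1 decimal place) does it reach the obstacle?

64 km/h ÷ 3.6 = 17.7778 m/s.
a = μg = 0.59 × 9.8 = 5.782 m/s².
Reaction distance = 17.7778 × 0.7 = 12.444 m.
Braking distance needed to stop: v²/(2a) = 316.050 / 11.564 = 27.331 m, so total needed = 12.444 + 27.331 = 39.775 m > 26 m — it cannot stop.
Distance remaining when braking begins: 26 − 12.444 = 13.556 m.
v² = v₀² − 2a·d = 316.050 − 2 × 5.782 × 13.556 = 159.288 m²/s².
v = √159.288 = 12.621 m/s.

No — it strikes the obstacle at 12.6 m/s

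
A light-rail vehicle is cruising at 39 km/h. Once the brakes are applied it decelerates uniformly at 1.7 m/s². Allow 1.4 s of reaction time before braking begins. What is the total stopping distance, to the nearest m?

Total stopping distance ≈ 50 m

39 km/h ÷ 3.6 = 10.8333 m/s.
Reaction distance = v·t_r = 10.8333 × 1.4 = 15.167 m.
Braking distance = v²/(2a) = 10.8333² / (2 × 1.700) = 117.360 / 3.400 = 34.518 m.
Total = 15.167 + 34.518 = 49.685 m.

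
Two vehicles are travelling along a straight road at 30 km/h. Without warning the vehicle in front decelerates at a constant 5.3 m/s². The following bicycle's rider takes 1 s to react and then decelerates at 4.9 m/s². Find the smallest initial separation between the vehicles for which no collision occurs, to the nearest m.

30 km/h ÷ 3.6 = 8.3333 m/s.
Leader travels v²/(2a_L) = 69.444 / 10.600 = 6.551 m before stopping.
Follower covers v·t_r = 8.3333 × 1 = 8.333 m while reacting, then v²/(2a_F) = 69.444 / 9.800 = 7.086 m while braking, for a total of 8.333 + 7.086 = 15.419 m.
Since a_F ≤ a_L and the follower starts braking later, the follower is never slower than the leader, so the closest approach is when both have stopped.
Minimum gap = 15.419 − 6.551 = 8.868 m.

Minimum gap ≈ 9 m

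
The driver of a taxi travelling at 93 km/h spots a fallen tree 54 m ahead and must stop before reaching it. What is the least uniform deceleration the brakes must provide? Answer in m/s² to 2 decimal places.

93 km/h ÷ 3.6 = 25.8333 m/s.
v² = 2a·d ⇒ a = v²/(2d) = 25.8333² / (2 × 54.000) = 667.359 / 108.000 = 6.1793 m/s².

Required deceleration ≈ 6.18 m/s²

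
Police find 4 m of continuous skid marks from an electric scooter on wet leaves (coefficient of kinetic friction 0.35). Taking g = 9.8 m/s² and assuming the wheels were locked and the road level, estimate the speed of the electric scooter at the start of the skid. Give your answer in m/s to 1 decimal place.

Deceleration a = μg = 0.35 × 9.8 = 3.430 m/s².
v = √(2a·d) = √(2 × 3.430 × 4) = √27.440 = 5.2383 m/s.

Initial speed ≈ 5.2 m/s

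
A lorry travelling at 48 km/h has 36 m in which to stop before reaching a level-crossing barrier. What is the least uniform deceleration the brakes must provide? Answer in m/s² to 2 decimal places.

Required deceleration ≈ 2.47 m/s²

48 km/h ÷ 3.6 = 13.3333 m/s.
v² = 2a·d ⇒ a = v²/(2d) = 13.3333² / (2 × 36.000) = 177.777 / 72.000 = 2.4691 m/s².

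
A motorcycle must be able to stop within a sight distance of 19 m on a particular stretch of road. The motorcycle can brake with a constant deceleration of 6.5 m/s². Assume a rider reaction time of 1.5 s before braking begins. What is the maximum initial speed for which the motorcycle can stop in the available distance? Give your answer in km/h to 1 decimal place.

Stopping distance: v·t_r + v²/(2a) = 19 with t_r = 1.5 s and a = 6.500 m/s².
So v² + 19.500 v − 247.00 = 0.
Positive root: v = −a·t_r + √((a·t_r)² + 2a·d) = −9.750 + √(95.062 + 247.00) = 8.7449 m/s.
8.7449 m/s × 3.6 = 31.482 km/h.

Maximum speed ≈ 31.5 km/h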